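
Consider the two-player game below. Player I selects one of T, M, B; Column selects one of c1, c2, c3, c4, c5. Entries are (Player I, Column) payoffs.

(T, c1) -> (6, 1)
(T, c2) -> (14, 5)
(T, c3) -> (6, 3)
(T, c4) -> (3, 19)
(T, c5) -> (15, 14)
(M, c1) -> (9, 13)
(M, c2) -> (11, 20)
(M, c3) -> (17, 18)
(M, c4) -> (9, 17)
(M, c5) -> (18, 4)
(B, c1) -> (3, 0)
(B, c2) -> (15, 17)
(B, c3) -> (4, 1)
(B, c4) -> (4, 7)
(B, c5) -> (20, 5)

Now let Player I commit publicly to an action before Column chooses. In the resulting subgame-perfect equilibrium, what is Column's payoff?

Work backward from Column's decision.
- T: BR = c4, leader payoff 3.
- M: BR = c2, leader payoff 11.
- B: BR = c2, leader payoff 15.
Player I's induced payoffs are 3, 11, 15, so Player I commits to B. Subgame-perfect outcome: (B, c2) with payoffs (15, 17).

17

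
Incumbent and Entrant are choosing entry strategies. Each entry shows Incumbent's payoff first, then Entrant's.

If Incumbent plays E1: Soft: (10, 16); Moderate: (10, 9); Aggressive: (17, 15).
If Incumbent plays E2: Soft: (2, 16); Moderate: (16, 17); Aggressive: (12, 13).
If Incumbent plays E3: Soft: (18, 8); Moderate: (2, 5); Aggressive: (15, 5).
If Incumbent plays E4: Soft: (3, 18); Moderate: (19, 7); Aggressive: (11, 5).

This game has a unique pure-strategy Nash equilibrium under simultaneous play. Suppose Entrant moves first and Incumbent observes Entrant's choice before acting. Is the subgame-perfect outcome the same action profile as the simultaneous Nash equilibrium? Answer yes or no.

no

Incumbent best-responds to each possible Entrant move:
- Soft: Incumbent compares 10, 2, 18, 3 and picks E3; Entrant would get 8.
- Moderate: Incumbent compares 10, 16, 2, 19 and picks E4; Entrant would get 7.
- Aggressive: Incumbent compares 17, 12, 15, 11 and picks E1; Entrant would get 15.
Maximizing over 8, 7, 15, Entrant chooses Aggressive. Subgame-perfect outcome: (E1, Aggressive) with payoffs (17, 15).
Now find the simultaneous Nash equilibrium.
Incumbent's best replies: Soft→E3; Moderate→E4; Aggressive→E1.
Entrant's best replies: E1→Soft; E2→Moderate; E3→Soft; E4→Soft.
Only (E3, Soft) has each player best-responding; Nash payoffs (18, 8).
Sequential outcome (E1, Aggressive) differs from the Nash profile (E3, Soft).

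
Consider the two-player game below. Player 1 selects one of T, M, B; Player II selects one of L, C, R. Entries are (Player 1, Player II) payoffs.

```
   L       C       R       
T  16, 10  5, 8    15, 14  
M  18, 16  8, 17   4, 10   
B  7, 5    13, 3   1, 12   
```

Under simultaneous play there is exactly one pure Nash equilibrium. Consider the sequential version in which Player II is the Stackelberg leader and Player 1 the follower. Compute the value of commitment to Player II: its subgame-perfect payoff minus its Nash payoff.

Backward induction with Player II moving first.
- L: Player 1 compares 16, 18, 7 and picks M; Player II would get 16.
- C: Player 1 compares 5, 8, 13 and picks B; Player II would get 3.
- R: Player 1 compares 15, 4, 1 and picks T; Player II would get 14.
Maximizing over 16, 3, 14, Player II chooses L. Subgame-perfect outcome: (M, L) with payoffs (18, 16).
For the simultaneous game, intersect best replies.
Player 1's best replies: L→M; C→B; R→T.
Player II's best replies: T→R; M→C; B→R.
Only (T, R) has each player best-responding; Nash payoffs (15, 14).
Player II's commitment gain: 16 − 14 = 2.

2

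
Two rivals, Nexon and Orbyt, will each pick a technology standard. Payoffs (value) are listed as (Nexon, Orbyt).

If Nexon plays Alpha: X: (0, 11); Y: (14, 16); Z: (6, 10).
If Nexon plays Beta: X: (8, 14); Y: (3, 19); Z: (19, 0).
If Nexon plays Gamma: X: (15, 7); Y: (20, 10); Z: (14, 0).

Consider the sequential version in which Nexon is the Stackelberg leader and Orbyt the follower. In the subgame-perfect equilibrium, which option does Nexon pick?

Solve by backward induction (Nexon leads).
- Alpha: Orbyt compares 11, 16, 10 and picks Y; Nexon would get 14.
- Beta: Orbyt compares 14, 19, 0 and picks Y; Nexon would get 3.
- Gamma: Orbyt compares 7, 10, 0 and picks Y; Nexon would get 20.
Among 14, 3, 20, the best is 20 at Gamma. Subgame-perfect outcome: (Gamma, Y) with payoffs (20, 10).

Gamma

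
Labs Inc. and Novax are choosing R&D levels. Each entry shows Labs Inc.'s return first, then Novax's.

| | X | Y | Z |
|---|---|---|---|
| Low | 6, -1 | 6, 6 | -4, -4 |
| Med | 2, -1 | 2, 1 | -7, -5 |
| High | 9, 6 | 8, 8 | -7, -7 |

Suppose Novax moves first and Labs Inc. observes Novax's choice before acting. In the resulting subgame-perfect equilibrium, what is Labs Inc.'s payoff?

8

Work backward from Labs Inc.'s decision.
- X: BR = High, leader payoff 6.
- Y: BR = High, leader payoff 8.
- Z: BR = Low, leader payoff -4.
Maximizing over 6, 8, -4, Novax chooses Y. Subgame-perfect outcome: (High, Y) with payoffs (8, 8).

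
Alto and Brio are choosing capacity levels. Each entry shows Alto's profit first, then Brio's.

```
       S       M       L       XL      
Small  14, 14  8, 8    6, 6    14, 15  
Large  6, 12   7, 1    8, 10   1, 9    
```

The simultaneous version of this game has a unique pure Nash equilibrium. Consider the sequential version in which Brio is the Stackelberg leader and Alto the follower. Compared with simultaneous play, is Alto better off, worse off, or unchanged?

Backward induction with Brio moving first.
- S → Alto plays Small (best of 14, 6); Brio gets 14.
- M → Alto plays Small (best of 8, 7); Brio gets 8.
- L → Alto plays Large (best of 6, 8); Brio gets 10.
- XL → Alto plays Small (best of 14, 1); Brio gets 15.
Brio's induced payoffs are 14, 8, 10, 15, so Brio commits to XL. Subgame-perfect outcome: (Small, XL) with payoffs (14, 15).
For the simultaneous game, intersect best replies.
Alto's best replies: S→Small; M→Small; L→Large; XL→Small.
Brio's best replies: Small→XL; Large→S.
Only (Small, XL) has each player best-responding; Nash payoffs (14, 15).
Alto earns 14 sequentially versus 14 at the Nash outcome: unchanged.

unchanged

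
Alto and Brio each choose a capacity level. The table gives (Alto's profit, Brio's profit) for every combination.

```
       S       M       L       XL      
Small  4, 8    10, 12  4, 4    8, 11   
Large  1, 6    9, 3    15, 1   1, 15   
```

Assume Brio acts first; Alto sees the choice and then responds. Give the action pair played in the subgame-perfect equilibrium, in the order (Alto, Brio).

(Small, M)

Backward induction with Brio moving first.
- S: Alto compares 4, 1 and picks Small; Brio would get 8.
- M: Alto compares 10, 9 and picks Small; Brio would get 12.
- L: Alto compares 4, 15 and picks Large; Brio would get 1.
- XL: Alto compares 8, 1 and picks Small; Brio would get 11.
Among 8, 12, 1, 11, the best is 12 at M. Subgame-perfect outcome: (Small, M) with payoffs (10, 12).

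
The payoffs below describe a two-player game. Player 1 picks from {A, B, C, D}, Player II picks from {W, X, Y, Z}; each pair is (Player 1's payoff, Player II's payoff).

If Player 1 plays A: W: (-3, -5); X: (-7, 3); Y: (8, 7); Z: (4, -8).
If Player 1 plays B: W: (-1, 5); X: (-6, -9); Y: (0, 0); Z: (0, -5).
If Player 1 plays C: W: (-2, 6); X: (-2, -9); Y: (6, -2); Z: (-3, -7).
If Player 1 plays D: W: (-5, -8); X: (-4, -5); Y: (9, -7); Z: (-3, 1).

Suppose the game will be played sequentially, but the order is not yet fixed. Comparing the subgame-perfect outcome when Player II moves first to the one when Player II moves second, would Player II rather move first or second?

If Player 1 leads: Player II's best replies are A→Y, B→W, C→W, D→Z; Player 1's induced payoffs 8, -1, -2, -3; outcome (A, Y), payoffs (8, 7).
If Player II leads: Player 1's best replies are W→B, X→C, Y→D, Z→A; Player II's induced payoffs 5, -9, -7, -8; outcome (B, W), payoffs (-1, 5).
Player II gets 5 moving first and 7 moving second, so Player II prefers to move second.

second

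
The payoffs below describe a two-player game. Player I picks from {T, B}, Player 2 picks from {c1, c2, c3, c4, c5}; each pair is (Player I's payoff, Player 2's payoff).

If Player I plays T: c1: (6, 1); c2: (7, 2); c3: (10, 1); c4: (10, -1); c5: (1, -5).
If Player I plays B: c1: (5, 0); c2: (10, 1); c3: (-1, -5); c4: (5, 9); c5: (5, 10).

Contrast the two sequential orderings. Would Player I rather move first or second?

If Player I leads: Player 2's best replies are T→c2, B→c5; Player I's induced payoffs 7, 5; outcome (T, c2), payoffs (7, 2).
If Player 2 leads: Player I's best replies are c1→T, c2→B, c3→T, c4→T, c5→B; Player 2's induced payoffs 1, 1, 1, -1, 10; outcome (B, c5), payoffs (5, 10).
Player I gets 7 moving first and 5 moving second, so Player I prefers to move first.

first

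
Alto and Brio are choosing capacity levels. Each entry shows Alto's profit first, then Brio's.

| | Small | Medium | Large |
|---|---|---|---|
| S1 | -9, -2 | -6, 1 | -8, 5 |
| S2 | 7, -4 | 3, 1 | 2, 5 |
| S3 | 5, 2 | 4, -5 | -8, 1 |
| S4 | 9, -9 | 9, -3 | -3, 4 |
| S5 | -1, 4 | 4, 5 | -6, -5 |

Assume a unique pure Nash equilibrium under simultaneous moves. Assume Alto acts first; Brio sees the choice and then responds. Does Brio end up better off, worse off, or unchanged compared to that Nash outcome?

worse off

Backward induction with Alto moving first.
- S1 → Brio plays Large (best of -2, 1, 5); Alto gets -8.
- S2 → Brio plays Large (best of -4, 1, 5); Alto gets 2.
- S3 → Brio plays Small (best of 2, -5, 1); Alto gets 5.
- S4 → Brio plays Large (best of -9, -3, 4); Alto gets -3.
- S5 → Brio plays Medium (best of 4, 5, -5); Alto gets 4.
Maximizing over -8, 2, 5, -3, 4, Alto chooses S3. Subgame-perfect outcome: (S3, Small) with payoffs (5, 2).
For the simultaneous game, intersect best replies.
Alto's best replies: Small→S4; Medium→S4; Large→S2.
Brio's best replies: S1→Large; S2→Large; S3→Small; S4→Large; S5→Medium.
The unique mutual best reply is (S2, Large), giving (2, 5).
Brio earns 2 sequentially versus 5 at the Nash outcome: worse off.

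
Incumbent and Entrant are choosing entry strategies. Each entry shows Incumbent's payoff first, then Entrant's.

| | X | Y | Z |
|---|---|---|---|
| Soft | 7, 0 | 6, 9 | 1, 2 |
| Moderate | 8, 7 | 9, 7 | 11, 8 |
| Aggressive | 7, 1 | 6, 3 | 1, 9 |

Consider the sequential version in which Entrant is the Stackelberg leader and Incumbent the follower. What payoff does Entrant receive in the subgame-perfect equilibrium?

8

Incumbent best-responds to each possible Entrant move:
- X → Incumbent plays Moderate (best of 7, 8, 7); Entrant gets 7.
- Y → Incumbent plays Moderate (best of 6, 9, 6); Entrant gets 7.
- Z → Incumbent plays Moderate (best of 1, 11, 1); Entrant gets 8.
Among 7, 7, 8, the best is 8 at Z. Subgame-perfect outcome: (Moderate, Z) with payoffs (11, 8).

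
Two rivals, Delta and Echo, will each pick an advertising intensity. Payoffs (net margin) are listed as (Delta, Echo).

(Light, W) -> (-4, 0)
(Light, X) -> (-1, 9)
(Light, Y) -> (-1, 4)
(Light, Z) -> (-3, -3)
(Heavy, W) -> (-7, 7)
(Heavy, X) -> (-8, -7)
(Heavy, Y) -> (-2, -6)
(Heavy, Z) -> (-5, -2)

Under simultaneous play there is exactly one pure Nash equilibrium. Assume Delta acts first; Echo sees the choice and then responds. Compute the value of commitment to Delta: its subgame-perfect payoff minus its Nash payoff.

Solve by backward induction (Delta leads).
- Light → Echo plays X (best of 0, 9, 4, -3); Delta gets -1.
- Heavy → Echo plays W (best of 7, -7, -6, -2); Delta gets -7.
Delta's induced payoffs are -1, -7, so Delta commits to Light. Subgame-perfect outcome: (Light, X) with payoffs (-1, 9).
For the simultaneous game, intersect best replies.
Delta's best replies: W→Light; X→Light; Y→Light; Z→Light.
Echo's best replies: Light→X; Heavy→W.
Only (Light, X) has each player best-responding; Nash payoffs (-1, 9).
Delta's commitment gain: -1 − -1 = 0.

0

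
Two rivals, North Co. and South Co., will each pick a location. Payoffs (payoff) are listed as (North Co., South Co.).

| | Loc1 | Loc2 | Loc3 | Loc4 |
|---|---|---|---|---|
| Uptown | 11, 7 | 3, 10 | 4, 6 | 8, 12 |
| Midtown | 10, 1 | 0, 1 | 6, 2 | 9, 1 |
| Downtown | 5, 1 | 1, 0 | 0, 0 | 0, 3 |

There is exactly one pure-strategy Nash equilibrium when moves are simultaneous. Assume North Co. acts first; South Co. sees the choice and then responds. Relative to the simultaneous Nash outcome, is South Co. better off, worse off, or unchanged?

Work backward from South Co.'s decision.
- Uptown: South Co. compares 7, 10, 6, 12 and picks Loc4; North Co. would get 8.
- Midtown: South Co. compares 1, 1, 2, 1 and picks Loc3; North Co. would get 6.
- Downtown: South Co. compares 1, 0, 0, 3 and picks Loc4; North Co. would get 0.
Among 8, 6, 0, the best is 8 at Uptown. Subgame-perfect outcome: (Uptown, Loc4) with payoffs (8, 12).
For the simultaneous game, intersect best replies.
North Co.'s best replies: Loc1→Uptown; Loc2→Uptown; Loc3→Midtown; Loc4→Midtown.
South Co.'s best replies: Uptown→Loc4; Midtown→Loc3; Downtown→Loc4.
Only (Midtown, Loc3) has each player best-responding; Nash payoffs (6, 2).
South Co. earns 12 sequentially versus 2 at the Nash outcome: better off.

better off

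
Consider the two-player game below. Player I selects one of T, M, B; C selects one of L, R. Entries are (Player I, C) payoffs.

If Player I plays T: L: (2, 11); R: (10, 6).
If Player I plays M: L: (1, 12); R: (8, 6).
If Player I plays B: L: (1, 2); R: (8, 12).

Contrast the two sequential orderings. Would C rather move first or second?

second

If Player I leads: C's best replies are T→L, M→L, B→R; Player I's induced payoffs 2, 1, 8; outcome (B, R), payoffs (8, 12).
If C leads: Player I's best replies are L→T, R→T; C's induced payoffs 11, 6; outcome (T, L), payoffs (2, 11).
C gets 11 moving first and 12 moving second, so C prefers to move second.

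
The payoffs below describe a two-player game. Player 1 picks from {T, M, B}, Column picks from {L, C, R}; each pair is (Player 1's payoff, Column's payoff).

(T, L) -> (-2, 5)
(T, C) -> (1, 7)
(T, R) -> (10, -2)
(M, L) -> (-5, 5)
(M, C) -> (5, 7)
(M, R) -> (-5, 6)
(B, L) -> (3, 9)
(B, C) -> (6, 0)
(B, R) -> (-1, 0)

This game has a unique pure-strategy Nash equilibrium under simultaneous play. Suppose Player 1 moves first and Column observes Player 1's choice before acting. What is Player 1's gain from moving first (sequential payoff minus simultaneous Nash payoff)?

2

Solve by backward induction (Player 1 leads).
- T: BR = C, leader payoff 1.
- M: BR = C, leader payoff 5.
- B: BR = L, leader payoff 3.
Player 1's induced payoffs are 1, 5, 3, so Player 1 commits to M. Subgame-perfect outcome: (M, C) with payoffs (5, 7).
Under simultaneous play:
Player 1's best replies: L→B; C→B; R→T.
Column's best replies: T→C; M→C; B→L.
Only (B, L) has each player best-responding; Nash payoffs (3, 9).
Player 1's commitment gain: 5 − 3 = 2.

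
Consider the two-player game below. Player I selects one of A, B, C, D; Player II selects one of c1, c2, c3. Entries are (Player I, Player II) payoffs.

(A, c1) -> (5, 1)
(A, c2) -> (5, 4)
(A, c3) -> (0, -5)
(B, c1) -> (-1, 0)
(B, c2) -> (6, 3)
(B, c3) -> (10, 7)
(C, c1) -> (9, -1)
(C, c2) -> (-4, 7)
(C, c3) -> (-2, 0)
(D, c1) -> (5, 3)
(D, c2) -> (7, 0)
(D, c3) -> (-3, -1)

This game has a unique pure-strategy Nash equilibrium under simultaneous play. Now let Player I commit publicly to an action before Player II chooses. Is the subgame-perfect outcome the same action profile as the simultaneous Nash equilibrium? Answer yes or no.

yes

Player II best-responds to each possible Player I move:
- A → Player II plays c2 (best of 1, 4, -5); Player I gets 5.
- B → Player II plays c3 (best of 0, 3, 7); Player I gets 10.
- C → Player II plays c2 (best of -1, 7, 0); Player I gets -4.
- D → Player II plays c1 (best of 3, 0, -1); Player I gets 5.
Maximizing over 5, 10, -4, 5, Player I chooses B. Subgame-perfect outcome: (B, c3) with payoffs (10, 7).
Now find the simultaneous Nash equilibrium.
Player I's best replies: c1→C; c2→D; c3→B.
Player II's best replies: A→c2; B→c3; C→c2; D→c1.
Only (B, c3) has each player best-responding; Nash payoffs (10, 7).
Sequential outcome (B, c3) coincides with the Nash profile (B, c3).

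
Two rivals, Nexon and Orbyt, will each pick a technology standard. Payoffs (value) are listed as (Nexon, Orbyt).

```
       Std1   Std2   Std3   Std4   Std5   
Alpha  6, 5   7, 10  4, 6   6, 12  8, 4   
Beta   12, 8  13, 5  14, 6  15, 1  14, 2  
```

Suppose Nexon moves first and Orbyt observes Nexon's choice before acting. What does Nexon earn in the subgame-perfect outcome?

12

Backward induction with Nexon moving first.
- Alpha: Orbyt compares 5, 10, 6, 12, 4 and picks Std4; Nexon would get 6.
- Beta: Orbyt compares 8, 5, 6, 1, 2 and picks Std1; Nexon would get 12.
Maximizing over 6, 12, Nexon chooses Beta. Subgame-perfect outcome: (Beta, Std1) with payoffs (12, 8).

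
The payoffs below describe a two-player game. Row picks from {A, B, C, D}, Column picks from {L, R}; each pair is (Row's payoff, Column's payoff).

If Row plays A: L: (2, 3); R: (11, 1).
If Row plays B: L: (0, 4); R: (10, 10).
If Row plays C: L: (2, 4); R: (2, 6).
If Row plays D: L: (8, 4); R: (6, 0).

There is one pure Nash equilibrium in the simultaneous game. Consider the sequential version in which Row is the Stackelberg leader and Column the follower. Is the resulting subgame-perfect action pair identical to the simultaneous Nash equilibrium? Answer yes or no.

no

Column best-responds to each possible Row move:
- A: BR = L, leader payoff 2.
- B: BR = R, leader payoff 10.
- C: BR = R, leader payoff 2.
- D: BR = L, leader payoff 8.
Row's induced payoffs are 2, 10, 2, 8, so Row commits to B. Subgame-perfect outcome: (B, R) with payoffs (10, 10).
Under simultaneous play:
Row's best replies: L→D; R→A.
Column's best replies: A→L; B→R; C→R; D→L.
Only (D, L) has each player best-responding; Nash payoffs (8, 4).
Sequential outcome (B, R) differs from the Nash profile (D, L).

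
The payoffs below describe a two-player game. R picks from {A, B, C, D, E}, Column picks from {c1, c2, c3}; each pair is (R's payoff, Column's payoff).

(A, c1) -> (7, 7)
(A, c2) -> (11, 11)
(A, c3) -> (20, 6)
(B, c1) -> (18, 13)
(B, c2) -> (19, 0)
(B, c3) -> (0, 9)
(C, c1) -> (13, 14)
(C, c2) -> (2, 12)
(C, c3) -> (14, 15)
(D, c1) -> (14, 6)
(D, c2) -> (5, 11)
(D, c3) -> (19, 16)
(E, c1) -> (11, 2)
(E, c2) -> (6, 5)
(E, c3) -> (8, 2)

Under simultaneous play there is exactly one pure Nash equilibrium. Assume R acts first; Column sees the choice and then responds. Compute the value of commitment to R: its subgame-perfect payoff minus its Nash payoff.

Work backward from Column's decision.
- A: Column compares 7, 11, 6 and picks c2; R would get 11.
- B: Column compares 13, 0, 9 and picks c1; R would get 18.
- C: Column compares 14, 12, 15 and picks c3; R would get 14.
- D: Column compares 6, 11, 16 and picks c3; R would get 19.
- E: Column compares 2, 5, 2 and picks c2; R would get 6.
Among 11, 18, 14, 19, 6, the best is 19 at D. Subgame-perfect outcome: (D, c3) with payoffs (19, 16).
Now find the simultaneous Nash equilibrium.
R's best replies: c1→B; c2→B; c3→A.
Column's best replies: A→c2; B→c1; C→c3; D→c3; E→c2.
The unique mutual best reply is (B, c1), giving (18, 13).
R's commitment gain: 19 − 18 = 1.

1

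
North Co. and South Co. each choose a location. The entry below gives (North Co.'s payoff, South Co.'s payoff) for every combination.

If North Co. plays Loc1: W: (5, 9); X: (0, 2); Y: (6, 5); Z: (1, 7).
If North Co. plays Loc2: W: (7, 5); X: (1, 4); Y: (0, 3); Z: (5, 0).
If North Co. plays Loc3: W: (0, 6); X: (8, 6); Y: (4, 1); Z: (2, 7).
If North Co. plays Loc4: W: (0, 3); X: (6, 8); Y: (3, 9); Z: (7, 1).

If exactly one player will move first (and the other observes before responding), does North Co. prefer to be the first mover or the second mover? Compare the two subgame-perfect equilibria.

second

If North Co. leads: South Co.'s best replies are Loc1→W, Loc2→W, Loc3→Z, Loc4→Y; North Co.'s induced payoffs 5, 7, 2, 3; outcome (Loc2, W), payoffs (7, 5).
If South Co. leads: North Co.'s best replies are W→Loc2, X→Loc3, Y→Loc1, Z→Loc4; South Co.'s induced payoffs 5, 6, 5, 1; outcome (Loc3, X), payoffs (8, 6).
North Co. gets 7 moving first and 8 moving second, so North Co. prefers to move second.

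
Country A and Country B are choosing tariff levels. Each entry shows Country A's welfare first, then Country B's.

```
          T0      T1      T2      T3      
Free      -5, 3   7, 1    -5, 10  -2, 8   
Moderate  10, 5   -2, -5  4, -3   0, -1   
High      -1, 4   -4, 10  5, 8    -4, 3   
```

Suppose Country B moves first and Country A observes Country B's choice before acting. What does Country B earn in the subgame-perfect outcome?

Backward induction with Country B moving first.
- T0 → Country A plays Moderate (best of -5, 10, -1); Country B gets 5.
- T1 → Country A plays Free (best of 7, -2, -4); Country B gets 1.
- T2 → Country A plays High (best of -5, 4, 5); Country B gets 8.
- T3 → Country A plays Moderate (best of -2, 0, -4); Country B gets -1.
Country B's induced payoffs are 5, 1, 8, -1, so Country B commits to T2. Subgame-perfect outcome: (High, T2) with payoffs (5, 8).

8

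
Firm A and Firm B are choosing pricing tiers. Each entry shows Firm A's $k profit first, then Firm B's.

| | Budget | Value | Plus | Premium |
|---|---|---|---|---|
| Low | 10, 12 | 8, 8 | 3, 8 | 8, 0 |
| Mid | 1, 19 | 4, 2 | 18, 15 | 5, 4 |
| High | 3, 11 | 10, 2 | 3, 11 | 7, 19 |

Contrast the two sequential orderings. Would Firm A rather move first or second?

If Firm A leads: Firm B's best replies are Low→Budget, Mid→Budget, High→Premium; Firm A's induced payoffs 10, 1, 7; outcome (Low, Budget), payoffs (10, 12).
If Firm B leads: Firm A's best replies are Budget→Low, Value→High, Plus→Mid, Premium→Low; Firm B's induced payoffs 12, 2, 15, 0; outcome (Mid, Plus), payoffs (18, 15).
Firm A gets 10 moving first and 18 moving second, so Firm A prefers to move second.

second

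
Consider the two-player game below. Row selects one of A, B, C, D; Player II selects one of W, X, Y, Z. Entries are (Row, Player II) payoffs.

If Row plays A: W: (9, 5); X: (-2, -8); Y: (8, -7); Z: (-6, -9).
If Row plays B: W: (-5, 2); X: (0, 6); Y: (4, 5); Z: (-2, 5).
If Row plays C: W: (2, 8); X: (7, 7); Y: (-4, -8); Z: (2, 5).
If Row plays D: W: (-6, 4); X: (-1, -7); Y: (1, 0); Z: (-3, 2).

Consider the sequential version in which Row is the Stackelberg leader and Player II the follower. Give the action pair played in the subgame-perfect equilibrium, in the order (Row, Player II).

(A, W)

Work backward from Player II's decision.
- A → Player II plays W (best of 5, -8, -7, -9); Row gets 9.
- B → Player II plays X (best of 2, 6, 5, 5); Row gets 0.
- C → Player II plays W (best of 8, 7, -8, 5); Row gets 2.
- D → Player II plays W (best of 4, -7, 0, 2); Row gets -6.
Among 9, 0, 2, -6, the best is 9 at A. Subgame-perfect outcome: (A, W) with payoffs (9, 5).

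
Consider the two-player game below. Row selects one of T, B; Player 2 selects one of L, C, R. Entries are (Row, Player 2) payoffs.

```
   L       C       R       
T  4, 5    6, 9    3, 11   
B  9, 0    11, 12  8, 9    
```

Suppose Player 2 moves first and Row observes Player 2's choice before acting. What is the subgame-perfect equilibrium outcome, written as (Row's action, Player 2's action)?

(B, C)

Row best-responds to each possible Player 2 move:
- L: Row compares 4, 9 and picks B; Player 2 would get 0.
- C: Row compares 6, 11 and picks B; Player 2 would get 12.
- R: Row compares 3, 8 and picks B; Player 2 would get 9.
Maximizing over 0, 12, 9, Player 2 chooses C. Subgame-perfect outcome: (B, C) with payoffs (11, 12).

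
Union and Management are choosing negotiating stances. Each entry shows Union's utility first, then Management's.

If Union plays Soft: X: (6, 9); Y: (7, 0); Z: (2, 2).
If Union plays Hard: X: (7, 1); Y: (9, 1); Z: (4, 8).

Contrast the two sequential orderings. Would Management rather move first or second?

If Union leads: Management's best replies are Soft→X, Hard→Z; Union's induced payoffs 6, 4; outcome (Soft, X), payoffs (6, 9).
If Management leads: Union's best replies are X→Hard, Y→Hard, Z→Hard; Management's induced payoffs 1, 1, 8; outcome (Hard, Z), payoffs (4, 8).
Management gets 8 moving first and 9 moving second, so Management prefers to move second.

second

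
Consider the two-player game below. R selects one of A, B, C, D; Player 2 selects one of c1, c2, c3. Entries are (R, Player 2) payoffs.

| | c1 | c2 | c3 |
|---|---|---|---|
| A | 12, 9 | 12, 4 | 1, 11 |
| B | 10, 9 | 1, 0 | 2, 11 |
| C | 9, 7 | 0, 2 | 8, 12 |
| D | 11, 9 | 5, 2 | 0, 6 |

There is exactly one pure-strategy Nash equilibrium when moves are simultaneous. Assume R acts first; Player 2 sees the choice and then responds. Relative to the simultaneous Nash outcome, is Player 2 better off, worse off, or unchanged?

worse off

Solve by backward induction (R leads).
- A: BR = c3, leader payoff 1.
- B: BR = c3, leader payoff 2.
- C: BR = c3, leader payoff 8.
- D: BR = c1, leader payoff 11.
Among 1, 2, 8, 11, the best is 11 at D. Subgame-perfect outcome: (D, c1) with payoffs (11, 9).
For the simultaneous game, intersect best replies.
R's best replies: c1→A; c2→A; c3→C.
Player 2's best replies: A→c3; B→c3; C→c3; D→c1.
The unique mutual best reply is (C, c3), giving (8, 12).
Player 2 earns 9 sequentially versus 12 at the Nash outcome: worse off.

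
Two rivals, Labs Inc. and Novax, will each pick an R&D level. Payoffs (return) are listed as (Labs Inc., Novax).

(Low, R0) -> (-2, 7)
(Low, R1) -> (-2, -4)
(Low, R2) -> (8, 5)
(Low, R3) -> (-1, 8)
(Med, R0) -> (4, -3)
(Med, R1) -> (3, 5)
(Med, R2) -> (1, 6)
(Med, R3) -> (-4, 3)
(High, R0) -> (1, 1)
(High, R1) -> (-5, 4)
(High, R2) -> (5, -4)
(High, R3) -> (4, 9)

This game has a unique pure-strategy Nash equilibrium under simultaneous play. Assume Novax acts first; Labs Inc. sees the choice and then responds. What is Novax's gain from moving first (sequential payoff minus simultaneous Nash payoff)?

0

Backward induction with Novax moving first.
- R0: Labs Inc. compares -2, 4, 1 and picks Med; Novax would get -3.
- R1: Labs Inc. compares -2, 3, -5 and picks Med; Novax would get 5.
- R2: Labs Inc. compares 8, 1, 5 and picks Low; Novax would get 5.
- R3: Labs Inc. compares -1, -4, 4 and picks High; Novax would get 9.
Among -3, 5, 5, 9, the best is 9 at R3. Subgame-perfect outcome: (High, R3) with payoffs (4, 9).
For the simultaneous game, intersect best replies.
Labs Inc.'s best replies: R0→Med; R1→Med; R2→Low; R3→High.
Novax's best replies: Low→R3; Med→R2; High→R3.
The unique mutual best reply is (High, R3), giving (4, 9).
Novax's commitment gain: 9 − 9 = 0.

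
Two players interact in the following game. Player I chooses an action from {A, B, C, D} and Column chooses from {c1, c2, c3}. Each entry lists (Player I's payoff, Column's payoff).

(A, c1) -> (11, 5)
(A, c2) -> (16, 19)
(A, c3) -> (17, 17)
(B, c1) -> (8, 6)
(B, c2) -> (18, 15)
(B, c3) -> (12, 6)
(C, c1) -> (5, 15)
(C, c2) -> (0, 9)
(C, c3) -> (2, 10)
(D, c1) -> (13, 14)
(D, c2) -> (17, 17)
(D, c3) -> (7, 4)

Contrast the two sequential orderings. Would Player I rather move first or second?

If Player I leads: Column's best replies are A→c2, B→c2, C→c1, D→c2; Player I's induced payoffs 16, 18, 5, 17; outcome (B, c2), payoffs (18, 15).
If Column leads: Player I's best replies are c1→D, c2→B, c3→A; Column's induced payoffs 14, 15, 17; outcome (A, c3), payoffs (17, 17).
Player I gets 18 moving first and 17 moving second, so Player I prefers to move first.

first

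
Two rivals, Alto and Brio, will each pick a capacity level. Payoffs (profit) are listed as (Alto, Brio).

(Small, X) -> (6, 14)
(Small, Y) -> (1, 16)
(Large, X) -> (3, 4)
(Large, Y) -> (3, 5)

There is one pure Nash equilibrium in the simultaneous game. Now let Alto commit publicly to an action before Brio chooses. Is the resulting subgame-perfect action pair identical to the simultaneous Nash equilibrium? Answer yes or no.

Solve by backward induction (Alto leads).
- Small → Brio plays Y (best of 14, 16); Alto gets 1.
- Large → Brio plays Y (best of 4, 5); Alto gets 3.
Among 1, 3, the best is 3 at Large. Subgame-perfect outcome: (Large, Y) with payoffs (3, 5).
Now find the simultaneous Nash equilibrium.
Alto's best replies: X→Small; Y→Large.
Brio's best replies: Small→Y; Large→Y.
The unique mutual best reply is (Large, Y), giving (3, 5).
Sequential outcome (Large, Y) coincides with the Nash profile (Large, Y).

yes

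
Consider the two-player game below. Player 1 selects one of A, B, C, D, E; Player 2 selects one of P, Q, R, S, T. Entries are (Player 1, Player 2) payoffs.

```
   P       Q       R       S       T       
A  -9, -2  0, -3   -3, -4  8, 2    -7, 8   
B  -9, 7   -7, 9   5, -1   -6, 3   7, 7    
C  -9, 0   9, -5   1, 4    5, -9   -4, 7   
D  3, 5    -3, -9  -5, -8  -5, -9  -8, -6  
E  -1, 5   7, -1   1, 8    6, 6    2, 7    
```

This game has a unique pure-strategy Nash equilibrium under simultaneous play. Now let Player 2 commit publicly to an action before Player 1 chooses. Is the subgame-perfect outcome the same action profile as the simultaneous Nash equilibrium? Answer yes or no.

no

Solve by backward induction (Player 2 leads).
- P: BR = D, leader payoff 5.
- Q: BR = C, leader payoff -5.
- R: BR = B, leader payoff -1.
- S: BR = A, leader payoff 2.
- T: BR = B, leader payoff 7.
Maximizing over 5, -5, -1, 2, 7, Player 2 chooses T. Subgame-perfect outcome: (B, T) with payoffs (7, 7).
Under simultaneous play:
Player 1's best replies: P→D; Q→C; R→B; S→A; T→B.
Player 2's best replies: A→T; B→Q; C→T; D→P; E→R.
Only (D, P) has each player best-responding; Nash payoffs (3, 5).
Sequential outcome (B, T) differs from the Nash profile (D, P).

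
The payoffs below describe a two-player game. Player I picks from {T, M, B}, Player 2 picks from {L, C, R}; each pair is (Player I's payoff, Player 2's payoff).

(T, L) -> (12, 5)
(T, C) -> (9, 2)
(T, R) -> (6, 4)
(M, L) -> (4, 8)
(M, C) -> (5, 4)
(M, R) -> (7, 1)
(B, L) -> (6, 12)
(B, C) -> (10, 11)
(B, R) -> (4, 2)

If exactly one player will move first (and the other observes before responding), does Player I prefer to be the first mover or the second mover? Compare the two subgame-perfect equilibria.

If Player I leads: Player 2's best replies are T→L, M→L, B→L; Player I's induced payoffs 12, 4, 6; outcome (T, L), payoffs (12, 5).
If Player 2 leads: Player I's best replies are L→T, C→B, R→M; Player 2's induced payoffs 5, 11, 1; outcome (B, C), payoffs (10, 11).
Player I gets 12 moving first and 10 moving second, so Player I prefers to move first.

first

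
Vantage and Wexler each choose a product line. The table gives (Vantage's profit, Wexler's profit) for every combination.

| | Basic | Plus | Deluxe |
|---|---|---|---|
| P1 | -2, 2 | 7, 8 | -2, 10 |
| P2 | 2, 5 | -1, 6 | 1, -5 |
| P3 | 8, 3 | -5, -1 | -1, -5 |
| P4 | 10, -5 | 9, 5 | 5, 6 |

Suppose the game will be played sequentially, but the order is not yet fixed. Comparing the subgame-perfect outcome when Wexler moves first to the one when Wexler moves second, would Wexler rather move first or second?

first

If Vantage leads: Wexler's best replies are P1→Deluxe, P2→Plus, P3→Basic, P4→Deluxe; Vantage's induced payoffs -2, -1, 8, 5; outcome (P3, Basic), payoffs (8, 3).
If Wexler leads: Vantage's best replies are Basic→P4, Plus→P4, Deluxe→P4; Wexler's induced payoffs -5, 5, 6; outcome (P4, Deluxe), payoffs (5, 6).
Wexler gets 6 moving first and 3 moving second, so Wexler prefers to move first.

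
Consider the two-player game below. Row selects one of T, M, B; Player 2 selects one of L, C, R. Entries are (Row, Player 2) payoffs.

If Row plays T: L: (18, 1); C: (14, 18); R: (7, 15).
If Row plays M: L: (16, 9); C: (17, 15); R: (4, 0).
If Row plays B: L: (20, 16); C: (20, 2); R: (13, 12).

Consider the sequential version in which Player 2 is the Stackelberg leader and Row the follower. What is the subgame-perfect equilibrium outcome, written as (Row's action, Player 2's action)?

(B, L)

Work backward from Row's decision.
- L: Row compares 18, 16, 20 and picks B; Player 2 would get 16.
- C: Row compares 14, 17, 20 and picks B; Player 2 would get 2.
- R: Row compares 7, 4, 13 and picks B; Player 2 would get 12.
Among 16, 2, 12, the best is 16 at L. Subgame-perfect outcome: (B, L) with payoffs (20, 16).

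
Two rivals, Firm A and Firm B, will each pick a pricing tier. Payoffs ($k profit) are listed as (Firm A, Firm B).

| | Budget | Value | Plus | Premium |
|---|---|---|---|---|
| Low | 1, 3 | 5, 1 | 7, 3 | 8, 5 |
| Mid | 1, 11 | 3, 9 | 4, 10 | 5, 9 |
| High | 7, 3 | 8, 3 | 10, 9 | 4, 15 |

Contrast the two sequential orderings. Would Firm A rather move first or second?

second

If Firm A leads: Firm B's best replies are Low→Premium, Mid→Budget, High→Premium; Firm A's induced payoffs 8, 1, 4; outcome (Low, Premium), payoffs (8, 5).
If Firm B leads: Firm A's best replies are Budget→High, Value→High, Plus→High, Premium→Low; Firm B's induced payoffs 3, 3, 9, 5; outcome (High, Plus), payoffs (10, 9).
Firm A gets 8 moving first and 10 moving second, so Firm A prefers to move second.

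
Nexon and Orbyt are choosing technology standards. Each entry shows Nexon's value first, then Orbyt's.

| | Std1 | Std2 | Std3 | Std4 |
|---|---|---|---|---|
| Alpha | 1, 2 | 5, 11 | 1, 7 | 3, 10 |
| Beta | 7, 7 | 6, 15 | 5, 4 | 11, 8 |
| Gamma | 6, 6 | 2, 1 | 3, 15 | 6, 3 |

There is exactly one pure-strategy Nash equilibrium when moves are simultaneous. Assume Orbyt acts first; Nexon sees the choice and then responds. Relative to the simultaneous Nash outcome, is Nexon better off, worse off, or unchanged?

Nexon best-responds to each possible Orbyt move:
- Std1 → Nexon plays Beta (best of 1, 7, 6); Orbyt gets 7.
- Std2 → Nexon plays Beta (best of 5, 6, 2); Orbyt gets 15.
- Std3 → Nexon plays Beta (best of 1, 5, 3); Orbyt gets 4.
- Std4 → Nexon plays Beta (best of 3, 11, 6); Orbyt gets 8.
Among 7, 15, 4, 8, the best is 15 at Std2. Subgame-perfect outcome: (Beta, Std2) with payoffs (6, 15).
For the simultaneous game, intersect best replies.
Nexon's best replies: Std1→Beta; Std2→Beta; Std3→Beta; Std4→Beta.
Orbyt's best replies: Alpha→Std2; Beta→Std2; Gamma→Std3.
The unique mutual best reply is (Beta, Std2), giving (6, 15).
Nexon earns 6 sequentially versus 6 at the Nash outcome: unchanged.

unchanged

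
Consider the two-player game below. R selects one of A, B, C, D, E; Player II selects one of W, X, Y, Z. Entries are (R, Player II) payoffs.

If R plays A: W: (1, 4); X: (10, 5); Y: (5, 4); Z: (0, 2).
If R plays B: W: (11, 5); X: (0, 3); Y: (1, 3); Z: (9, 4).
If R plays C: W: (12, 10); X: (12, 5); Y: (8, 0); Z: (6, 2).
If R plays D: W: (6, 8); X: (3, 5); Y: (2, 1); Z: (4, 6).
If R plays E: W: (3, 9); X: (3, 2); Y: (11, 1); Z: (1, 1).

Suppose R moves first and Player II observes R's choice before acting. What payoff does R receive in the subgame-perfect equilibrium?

12

Work backward from Player II's decision.
- A → Player II plays X (best of 4, 5, 4, 2); R gets 10.
- B → Player II plays W (best of 5, 3, 3, 4); R gets 11.
- C → Player II plays W (best of 10, 5, 0, 2); R gets 12.
- D → Player II plays W (best of 8, 5, 1, 6); R gets 6.
- E → Player II plays W (best of 9, 2, 1, 1); R gets 3.
Maximizing over 10, 11, 12, 6, 3, R chooses C. Subgame-perfect outcome: (C, W) with payoffs (12, 10).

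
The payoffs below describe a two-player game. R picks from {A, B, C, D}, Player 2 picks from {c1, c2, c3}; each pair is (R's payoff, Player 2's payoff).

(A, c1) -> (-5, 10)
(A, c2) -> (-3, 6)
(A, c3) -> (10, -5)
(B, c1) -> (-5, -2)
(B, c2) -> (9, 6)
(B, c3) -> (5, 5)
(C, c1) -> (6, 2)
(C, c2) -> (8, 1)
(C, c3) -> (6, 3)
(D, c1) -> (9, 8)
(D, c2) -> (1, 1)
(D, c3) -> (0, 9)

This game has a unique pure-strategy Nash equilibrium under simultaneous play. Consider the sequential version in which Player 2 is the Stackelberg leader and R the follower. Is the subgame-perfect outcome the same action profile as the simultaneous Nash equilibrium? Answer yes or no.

Work backward from R's decision.
- c1 → R plays D (best of -5, -5, 6, 9); Player 2 gets 8.
- c2 → R plays B (best of -3, 9, 8, 1); Player 2 gets 6.
- c3 → R plays A (best of 10, 5, 6, 0); Player 2 gets -5.
Maximizing over 8, 6, -5, Player 2 chooses c1. Subgame-perfect outcome: (D, c1) with payoffs (9, 8).
Now find the simultaneous Nash equilibrium.
R's best replies: c1→D; c2→B; c3→A.
Player 2's best replies: A→c1; B→c2; C→c3; D→c3.
Only (B, c2) has each player best-responding; Nash payoffs (9, 6).
Sequential outcome (D, c1) differs from the Nash profile (B, c2).

no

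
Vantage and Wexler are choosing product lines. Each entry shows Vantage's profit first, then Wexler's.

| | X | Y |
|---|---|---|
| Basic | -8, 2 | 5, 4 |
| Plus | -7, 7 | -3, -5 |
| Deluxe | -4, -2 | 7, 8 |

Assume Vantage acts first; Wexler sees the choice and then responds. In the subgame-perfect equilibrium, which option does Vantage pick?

Work backward from Wexler's decision.
- Basic: BR = Y, leader payoff 5.
- Plus: BR = X, leader payoff -7.
- Deluxe: BR = Y, leader payoff 7.
Among 5, -7, 7, the best is 7 at Deluxe. Subgame-perfect outcome: (Deluxe, Y) with payoffs (7, 8).

Deluxe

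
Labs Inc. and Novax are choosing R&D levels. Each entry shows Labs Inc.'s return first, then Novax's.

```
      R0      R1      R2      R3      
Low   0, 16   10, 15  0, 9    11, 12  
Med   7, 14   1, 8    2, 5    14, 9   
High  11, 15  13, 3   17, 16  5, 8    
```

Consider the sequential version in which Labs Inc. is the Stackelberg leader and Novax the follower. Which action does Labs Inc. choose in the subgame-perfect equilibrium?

High

Work backward from Novax's decision.
- Low: BR = R0, leader payoff 0.
- Med: BR = R0, leader payoff 7.
- High: BR = R2, leader payoff 17.
Among 0, 7, 17, the best is 17 at High. Subgame-perfect outcome: (High, R2) with payoffs (17, 16).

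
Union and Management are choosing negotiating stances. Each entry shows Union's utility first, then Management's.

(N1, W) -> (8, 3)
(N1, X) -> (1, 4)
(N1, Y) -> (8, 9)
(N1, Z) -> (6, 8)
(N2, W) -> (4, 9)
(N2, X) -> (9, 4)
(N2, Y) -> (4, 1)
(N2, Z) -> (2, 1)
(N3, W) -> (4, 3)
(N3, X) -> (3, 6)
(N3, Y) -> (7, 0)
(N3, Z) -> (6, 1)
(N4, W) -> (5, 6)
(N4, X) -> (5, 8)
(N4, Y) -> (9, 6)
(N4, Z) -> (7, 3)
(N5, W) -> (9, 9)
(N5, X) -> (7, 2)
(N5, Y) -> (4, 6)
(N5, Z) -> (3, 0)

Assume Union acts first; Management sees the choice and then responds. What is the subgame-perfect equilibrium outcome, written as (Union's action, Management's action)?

Work backward from Management's decision.
- N1 → Management plays Y (best of 3, 4, 9, 8); Union gets 8.
- N2 → Management plays W (best of 9, 4, 1, 1); Union gets 4.
- N3 → Management plays X (best of 3, 6, 0, 1); Union gets 3.
- N4 → Management plays X (best of 6, 8, 6, 3); Union gets 5.
- N5 → Management plays W (best of 9, 2, 6, 0); Union gets 9.
Among 8, 4, 3, 5, 9, the best is 9 at N5. Subgame-perfect outcome: (N5, W) with payoffs (9, 9).

(N5, W)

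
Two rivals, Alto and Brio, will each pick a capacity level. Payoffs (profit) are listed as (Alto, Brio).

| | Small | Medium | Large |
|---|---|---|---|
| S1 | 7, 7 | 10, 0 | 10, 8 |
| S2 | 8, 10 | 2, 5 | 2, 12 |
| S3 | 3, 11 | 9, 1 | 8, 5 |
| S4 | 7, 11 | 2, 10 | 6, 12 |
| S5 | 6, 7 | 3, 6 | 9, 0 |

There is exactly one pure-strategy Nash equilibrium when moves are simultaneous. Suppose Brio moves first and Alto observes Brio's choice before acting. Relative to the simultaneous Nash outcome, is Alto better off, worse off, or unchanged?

Backward induction with Brio moving first.
- Small: BR = S2, leader payoff 10.
- Medium: BR = S1, leader payoff 0.
- Large: BR = S1, leader payoff 8.
Brio's induced payoffs are 10, 0, 8, so Brio commits to Small. Subgame-perfect outcome: (S2, Small) with payoffs (8, 10).
For the simultaneous game, intersect best replies.
Alto's best replies: Small→S2; Medium→S1; Large→S1.
Brio's best replies: S1→Large; S2→Large; S3→Small; S4→Large; S5→Small.
The unique mutual best reply is (S1, Large), giving (10, 8).
Alto earns 8 sequentially versus 10 at the Nash outcome: worse off.

worse off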